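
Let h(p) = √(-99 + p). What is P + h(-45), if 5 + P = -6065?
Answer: -6070 + 12*I ≈ -6070.0 + 12.0*I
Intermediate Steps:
P = -6070 (P = -5 - 6065 = -6070)
P + h(-45) = -6070 + √(-99 - 45) = -6070 + √(-144) = -6070 + 12*I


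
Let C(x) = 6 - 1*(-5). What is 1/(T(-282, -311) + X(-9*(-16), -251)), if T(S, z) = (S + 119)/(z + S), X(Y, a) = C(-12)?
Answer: 593/6686 ≈ 0.088693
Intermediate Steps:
C(x) = 11 (C(x) = 6 + 5 = 11)
X(Y, a) = 11
T(S, z) = (119 + S)/(S + z)
1/(T(-282, -311) + X(-9*(-16), -251)) = 1/((119 - 282)/(-282 - 311) + 11) = 1/(-163/(-593) + 11) = 1/(-1/593*(-163) + 11) = 1/(163/593 + 11) = 1/(6686/593) = 593/6686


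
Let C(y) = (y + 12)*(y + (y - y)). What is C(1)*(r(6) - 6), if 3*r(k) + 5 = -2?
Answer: -325/3 ≈ -108.33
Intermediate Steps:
C(y) = y*(12 + y) (C(y) = (12 + y)*(y + 0) = (12 + y)*y = y*(12 + y))
r(k) = -7/3 (r(k) = -5/3 + (⅓)*(-2) = -5/3 - ⅔ = -7/3)
C(1)*(r(6) - 6) = (1*(12 + 1))*(-7/3 - 6) = (1*13)*(-25/3) = 13*(-25/3) = -325/3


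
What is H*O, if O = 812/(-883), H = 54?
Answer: -43848/883 ≈ -49.658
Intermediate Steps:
O = -812/883 (O = 812*(-1/883) = -812/883 ≈ -0.91959)
H*O = 54*(-812/883) = -43848/883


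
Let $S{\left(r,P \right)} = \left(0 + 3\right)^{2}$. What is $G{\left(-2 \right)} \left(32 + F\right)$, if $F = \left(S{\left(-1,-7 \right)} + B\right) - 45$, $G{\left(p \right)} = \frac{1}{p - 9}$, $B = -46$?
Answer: $\frac{50}{11} \approx 4.5455$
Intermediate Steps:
$S{\left(r,P \right)} = 9$ ($S{\left(r,P \right)} = 3^{2} = 9$)
$G{\left(p \right)} = \frac{1}{-9 + p}$
$F = -82$ ($F = \left(9 - 46\right) - 45 = -37 - 45 = -82$)
$G{\left(-2 \right)} \left(32 + F\right) = \frac{32 - 82}{-9 - 2} = \frac{1}{-11} \left(-50\right) = \left(- \frac{1}{11}\right) \left(-50\right) = \frac{50}{11}$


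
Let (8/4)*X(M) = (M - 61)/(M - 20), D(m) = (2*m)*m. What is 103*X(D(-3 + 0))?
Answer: 4429/4 ≈ 1107.3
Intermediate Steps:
D(m) = 2*m**2
X(M) = (-61 + M)/(2*(-20 + M)) (X(M) = ((M - 61)/(M - 20))/2 = ((-61 + M)/(-20 + M))/2 = (-61 + M)/(2*(-20 + M)))
103*X(D(-3 + 0)) = 103*((-61 + 2*(-3 + 0)**2)/(2*(-20 + 2*(-3 + 0)**2))) = 103*((-61 + 2*(-3)**2)/(2*(-20 + 2*(-3)**2))) = 103*((-61 + 2*9)/(2*(-20 + 2*9))) = 103*((-61 + 18)/(2*(-20 + 18))) = 103*((1/2)*(-43)/(-2)) = 103*((1/2)*(-1/2)*(-43)) = 103*(43/4) = 4429/4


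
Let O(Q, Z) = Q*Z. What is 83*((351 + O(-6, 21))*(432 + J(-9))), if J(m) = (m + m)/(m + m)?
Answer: 8086275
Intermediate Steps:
J(m) = 1 (J(m) = (2*m)/((2*m)) = (2*m)*(1/(2*m)) = 1)
83*((351 + O(-6, 21))*(432 + J(-9))) = 83*((351 - 6*21)*(432 + 1)) = 83*((351 - 126)*433) = 83*(225*433) = 83*97425 = 8086275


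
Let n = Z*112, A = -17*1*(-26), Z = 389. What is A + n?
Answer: 44010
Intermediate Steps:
A = 442 (A = -17*(-26) = 442)
n = 43568 (n = 389*112 = 43568)
A + n = 442 + 43568 = 44010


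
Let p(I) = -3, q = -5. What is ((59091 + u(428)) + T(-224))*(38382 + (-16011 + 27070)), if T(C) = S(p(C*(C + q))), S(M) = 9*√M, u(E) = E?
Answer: 2942678879 + 444969*I*√3 ≈ 2.9427e+9 + 7.7071e+5*I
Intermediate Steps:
T(C) = 9*I*√3 (T(C) = 9*√(-3) = 9*(I*√3) = 9*I*√3)
((59091 + u(428)) + T(-224))*(38382 + (-16011 + 27070)) = ((59091 + 428) + 9*I*√3)*(38382 + (-16011 + 27070)) = (59519 + 9*I*√3)*(38382 + 11059) = (59519 + 9*I*√3)*49441 = 2942678879 + 444969*I*√3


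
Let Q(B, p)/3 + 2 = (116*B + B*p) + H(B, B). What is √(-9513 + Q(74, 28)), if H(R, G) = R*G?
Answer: √38877 ≈ 197.17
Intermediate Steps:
H(R, G) = G*R
Q(B, p) = -6 + 3*B² + 348*B + 3*B*p (Q(B, p) = -6 + 3*((116*B + B*p) + B*B) = -6 + 3*((116*B + B*p) + B²) = -6 + 3*(B² + 116*B + B*p) = -6 + (3*B² + 348*B + 3*B*p) = -6 + 3*B² + 348*B + 3*B*p)
√(-9513 + Q(74, 28)) = √(-9513 + (-6 + 3*74² + 348*74 + 3*74*28)) = √(-9513 + (-6 + 3*5476 + 25752 + 6216)) = √(-9513 + (-6 + 16428 + 25752 + 6216)) = √(-9513 + 48390) = √38877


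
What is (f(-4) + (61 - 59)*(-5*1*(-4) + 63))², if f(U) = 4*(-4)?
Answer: 22500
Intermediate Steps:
f(U) = -16
(f(-4) + (61 - 59)*(-5*1*(-4) + 63))² = (-16 + (61 - 59)*(-5*1*(-4) + 63))² = (-16 + 2*(-5*(-4) + 63))² = (-16 + 2*(20 + 63))² = (-16 + 2*83)² = (-16 + 166)² = 150² = 22500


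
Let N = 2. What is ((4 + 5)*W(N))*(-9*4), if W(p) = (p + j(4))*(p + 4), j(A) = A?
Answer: -11664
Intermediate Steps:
W(p) = (4 + p)² (W(p) = (p + 4)*(p + 4) = (4 + p)*(4 + p) = (4 + p)²)
((4 + 5)*W(N))*(-9*4) = ((4 + 5)*(16 + 2² + 8*2))*(-9*4) = (9*(16 + 4 + 16))*(-36) = (9*36)*(-36) = 324*(-36) = -11664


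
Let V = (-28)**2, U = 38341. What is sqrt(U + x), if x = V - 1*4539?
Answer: sqrt(34586) ≈ 185.97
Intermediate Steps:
V = 784
x = -3755 (x = 784 - 1*4539 = 784 - 4539 = -3755)
sqrt(U + x) = sqrt(38341 - 3755) = sqrt(34586)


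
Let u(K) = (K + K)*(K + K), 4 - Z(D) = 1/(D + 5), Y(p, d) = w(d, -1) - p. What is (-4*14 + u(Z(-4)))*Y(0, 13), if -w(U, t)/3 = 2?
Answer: 120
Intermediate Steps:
w(U, t) = -6 (w(U, t) = -3*2 = -6)
Y(p, d) = -6 - p
Z(D) = 4 - 1/(5 + D) (Z(D) = 4 - 1/(D + 5) = 4 - 1/(5 + D))
u(K) = 4*K² (u(K) = (2*K)*(2*K) = 4*K²)
(-4*14 + u(Z(-4)))*Y(0, 13) = (-4*14 + 4*((19 + 4*(-4))/(5 - 4))²)*(-6 - 1*0) = (-56 + 4*((19 - 16)/1)²)*(-6 + 0) = (-56 + 4*(1*3)²)*(-6) = (-56 + 4*3²)*(-6) = (-56 + 4*9)*(-6) = (-56 + 36)*(-6) = -20*(-6) = 120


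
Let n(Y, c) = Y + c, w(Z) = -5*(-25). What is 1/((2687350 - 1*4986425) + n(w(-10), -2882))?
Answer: -1/2301832 ≈ -4.3444e-7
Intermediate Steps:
w(Z) = 125
1/((2687350 - 1*4986425) + n(w(-10), -2882)) = 1/((2687350 - 1*4986425) + (125 - 2882)) = 1/((2687350 - 4986425) - 2757) = 1/(-2299075 - 2757) = 1/(-2301832) = -1/2301832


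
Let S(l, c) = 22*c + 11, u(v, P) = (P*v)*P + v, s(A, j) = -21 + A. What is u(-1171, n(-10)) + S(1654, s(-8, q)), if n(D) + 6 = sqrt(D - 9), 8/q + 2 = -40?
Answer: -21705 + 14052*I*sqrt(19) ≈ -21705.0 + 61251.0*I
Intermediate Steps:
q = -4/21 (q = 8/(-2 - 40) = 8/(-42) = 8*(-1/42) = -4/21 ≈ -0.19048)
n(D) = -6 + sqrt(-9 + D) (n(D) = -6 + sqrt(D - 9) = -6 + sqrt(-9 + D))
u(v, P) = v + v*P**2 (u(v, P) = v*P**2 + v = v + v*P**2)
S(l, c) = 11 + 22*c
u(-1171, n(-10)) + S(1654, s(-8, q)) = -1171*(1 + (-6 + sqrt(-9 - 10))**2) + (11 + 22*(-21 - 8)) = -1171*(1 + (-6 + sqrt(-19))**2) + (11 + 22*(-29)) = -1171*(1 + (-6 + I*sqrt(19))**2) + (11 - 638) = (-1171 - 1171*(-6 + I*sqrt(19))**2) - 627 = -1798 - 1171*(-6 + I*sqrt(19))**2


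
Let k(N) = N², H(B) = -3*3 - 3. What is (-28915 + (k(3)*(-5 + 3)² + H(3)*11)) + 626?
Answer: -28385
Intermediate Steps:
H(B) = -12 (H(B) = -9 - 3 = -12)
(-28915 + (k(3)*(-5 + 3)² + H(3)*11)) + 626 = (-28915 + (3²*(-5 + 3)² - 12*11)) + 626 = (-28915 + (9*(-2)² - 132)) + 626 = (-28915 + (9*4 - 132)) + 626 = (-28915 + (36 - 132)) + 626 = (-28915 - 96) + 626 = -29011 + 626 = -28385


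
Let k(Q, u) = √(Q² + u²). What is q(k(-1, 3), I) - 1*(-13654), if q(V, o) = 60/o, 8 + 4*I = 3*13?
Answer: 423514/31 ≈ 13662.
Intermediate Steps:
I = 31/4 (I = -2 + (3*13)/4 = -2 + (¼)*39 = -2 + 39/4 = 31/4 ≈ 7.7500)
q(k(-1, 3), I) - 1*(-13654) = 60/(31/4) - 1*(-13654) = 60*(4/31) + 13654 = 240/31 + 13654 = 423514/31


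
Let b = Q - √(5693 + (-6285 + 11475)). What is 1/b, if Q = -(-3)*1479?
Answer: 4437/19676086 + √10883/19676086 ≈ 0.00023080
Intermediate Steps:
Q = 4437 (Q = -1*(-4437) = 4437)
b = 4437 - √10883 (b = 4437 - √(5693 + (-6285 + 11475)) = 4437 - √(5693 + 5190) = 4437 - √10883 ≈ 4332.7)
1/b = 1/(4437 - √10883)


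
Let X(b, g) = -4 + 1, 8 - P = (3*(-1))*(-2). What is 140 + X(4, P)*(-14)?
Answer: 182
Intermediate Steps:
P = 2 (P = 8 - 3*(-1)*(-2) = 8 - (-3)*(-2) = 8 - 1*6 = 8 - 6 = 2)
X(b, g) = -3
140 + X(4, P)*(-14) = 140 - 3*(-14) = 140 + 42 = 182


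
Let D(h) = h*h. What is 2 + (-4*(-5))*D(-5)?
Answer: 502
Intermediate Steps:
D(h) = h²
2 + (-4*(-5))*D(-5) = 2 - 4*(-5)*(-5)² = 2 + 20*25 = 2 + 500 = 502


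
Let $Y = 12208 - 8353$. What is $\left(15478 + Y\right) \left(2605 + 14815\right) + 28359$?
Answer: $336809219$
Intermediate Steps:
$Y = 3855$ ($Y = 12208 - 8353 = 3855$)
$\left(15478 + Y\right) \left(2605 + 14815\right) + 28359 = \left(15478 + 3855\right) \left(2605 + 14815\right) + 28359 = 19333 \cdot 17420 + 28359 = 336780860 + 28359 = 336809219$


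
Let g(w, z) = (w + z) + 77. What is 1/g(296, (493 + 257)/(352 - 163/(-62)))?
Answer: 7329/2749217 ≈ 0.0026659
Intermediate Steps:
g(w, z) = 77 + w + z
1/g(296, (493 + 257)/(352 - 163/(-62))) = 1/(77 + 296 + (493 + 257)/(352 - 163/(-62))) = 1/(77 + 296 + 750/(352 - 163*(-1/62))) = 1/(77 + 296 + 750/(352 + 163/62)) = 1/(77 + 296 + 750/(21987/62)) = 1/(77 + 296 + 750*(62/21987)) = 1/(77 + 296 + 15500/7329) = 1/(2749217/7329) = 7329/2749217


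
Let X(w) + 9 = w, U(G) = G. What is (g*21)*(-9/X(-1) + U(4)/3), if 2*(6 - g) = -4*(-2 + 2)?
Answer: 1407/5 ≈ 281.40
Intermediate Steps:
X(w) = -9 + w
g = 6 (g = 6 - (-2)*(-2 + 2) = 6 - (-2)*0 = 6 - 1/2*0 = 6 + 0 = 6)
(g*21)*(-9/X(-1) + U(4)/3) = (6*21)*(-9/(-9 - 1) + 4/3) = 126*(-9/(-10) + 4*(1/3)) = 126*(-9*(-1/10) + 4/3) = 126*(9/10 + 4/3) = 126*(67/30) = 1407/5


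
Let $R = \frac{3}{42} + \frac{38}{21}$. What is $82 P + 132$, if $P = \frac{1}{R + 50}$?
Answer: $\frac{291072}{2179} \approx 133.58$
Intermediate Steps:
$R = \frac{79}{42}$ ($R = 3 \cdot \frac{1}{42} + 38 \cdot \frac{1}{21} = \frac{1}{14} + \frac{38}{21} = \frac{79}{42} \approx 1.881$)
$P = \frac{42}{2179}$ ($P = \frac{1}{\frac{79}{42} + 50} = \frac{1}{\frac{2179}{42}} = \frac{42}{2179} \approx 0.019275$)
$82 P + 132 = 82 \cdot \frac{42}{2179} + 132 = \frac{3444}{2179} + 132 = \frac{291072}{2179}$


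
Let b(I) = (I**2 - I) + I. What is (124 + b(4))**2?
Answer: 19600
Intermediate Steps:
b(I) = I**2
(124 + b(4))**2 = (124 + 4**2)**2 = (124 + 16)**2 = 140**2 = 19600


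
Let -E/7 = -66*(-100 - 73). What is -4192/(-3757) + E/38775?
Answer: -4173854/4414475 ≈ -0.94549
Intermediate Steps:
E = -79926 (E = -(-462)*(-100 - 73) = -(-462)*(-173) = -7*11418 = -79926)
-4192/(-3757) + E/38775 = -4192/(-3757) - 79926/38775 = -4192*(-1/3757) - 79926*1/38775 = 4192/3757 - 2422/1175 = -4173854/4414475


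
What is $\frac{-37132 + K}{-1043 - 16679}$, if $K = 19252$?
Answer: $\frac{8940}{8861} \approx 1.0089$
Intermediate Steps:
$\frac{-37132 + K}{-1043 - 16679} = \frac{-37132 + 19252}{-1043 - 16679} = - \frac{17880}{-17722} = \left(-17880\right) \left(- \frac{1}{17722}\right) = \frac{8940}{8861}$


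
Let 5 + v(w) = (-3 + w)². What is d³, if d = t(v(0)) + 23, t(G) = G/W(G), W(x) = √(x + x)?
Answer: (23 + √2)³ ≈ 14552.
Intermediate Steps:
v(w) = -5 + (-3 + w)²
W(x) = √2*√x (W(x) = √(2*x) = √2*√x)
t(G) = √2*√G/2 (t(G) = G/((√2*√G)) = G*(√2/(2*√G)) = √2*√G/2)
d = 23 + √2 (d = √2*√(-5 + (-3 + 0)²)/2 + 23 = √2*√(-5 + (-3)²)/2 + 23 = √2*√(-5 + 9)/2 + 23 = √2*√4/2 + 23 = (½)*√2*2 + 23 = √2 + 23 = 23 + √2 ≈ 24.414)
d³ = (23 + √2)³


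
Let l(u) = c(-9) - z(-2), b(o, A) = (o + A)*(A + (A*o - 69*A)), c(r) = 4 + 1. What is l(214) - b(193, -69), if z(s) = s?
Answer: 1069507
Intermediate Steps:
c(r) = 5
b(o, A) = (A + o)*(-68*A + A*o) (b(o, A) = (A + o)*(A + (-69*A + A*o)) = (A + o)*(-68*A + A*o))
l(u) = 7 (l(u) = 5 - 1*(-2) = 5 + 2 = 7)
l(214) - b(193, -69) = 7 - (-69)*(193² - 68*(-69) - 68*193 - 69*193) = 7 - (-69)*(37249 + 4692 - 13124 - 13317) = 7 - (-69)*15500 = 7 - 1*(-1069500) = 7 + 1069500 = 1069507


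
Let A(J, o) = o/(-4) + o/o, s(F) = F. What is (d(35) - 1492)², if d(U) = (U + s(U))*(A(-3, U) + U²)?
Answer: 28033139761/4 ≈ 7.0083e+9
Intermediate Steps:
A(J, o) = 1 - o/4 (A(J, o) = o*(-¼) + 1 = -o/4 + 1 = 1 - o/4)
d(U) = 2*U*(1 + U² - U/4) (d(U) = (U + U)*((1 - U/4) + U²) = (2*U)*(1 + U² - U/4) = 2*U*(1 + U² - U/4))
(d(35) - 1492)² = ((½)*35*(4 - 1*35 + 4*35²) - 1492)² = ((½)*35*(4 - 35 + 4*1225) - 1492)² = ((½)*35*(4 - 35 + 4900) - 1492)² = ((½)*35*4869 - 1492)² = (170415/2 - 1492)² = (167431/2)² = 28033139761/4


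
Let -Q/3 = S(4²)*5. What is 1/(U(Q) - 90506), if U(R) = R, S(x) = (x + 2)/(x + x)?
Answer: -16/1448231 ≈ -1.1048e-5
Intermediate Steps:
S(x) = (2 + x)/(2*x) (S(x) = (2 + x)/((2*x)) = (2 + x)*(1/(2*x)) = (2 + x)/(2*x))
Q = -135/16 (Q = -3*(2 + 4²)/(2*(4²))*5 = -3*(½)*(2 + 16)/16*5 = -3*(½)*(1/16)*18*5 = -27*5/16 = -3*45/16 = -135/16 ≈ -8.4375)
1/(U(Q) - 90506) = 1/(-135/16 - 90506) = 1/(-1448231/16) = -16/1448231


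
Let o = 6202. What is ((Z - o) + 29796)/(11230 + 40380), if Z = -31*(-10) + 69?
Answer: 23973/51610 ≈ 0.46450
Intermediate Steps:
Z = 379 (Z = 310 + 69 = 379)
((Z - o) + 29796)/(11230 + 40380) = ((379 - 1*6202) + 29796)/(11230 + 40380) = ((379 - 6202) + 29796)/51610 = (-5823 + 29796)*(1/51610) = 23973*(1/51610) = 23973/51610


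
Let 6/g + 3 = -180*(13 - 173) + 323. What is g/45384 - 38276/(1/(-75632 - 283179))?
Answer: 3025068305444756481/220263680 ≈ 1.3734e+10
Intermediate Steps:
g = 3/14560 (g = 6/(-3 + (-180*(13 - 173) + 323)) = 6/(-3 + (-180*(-160) + 323)) = 6/(-3 + (28800 + 323)) = 6/(-3 + 29123) = 6/29120 = 6*(1/29120) = 3/14560 ≈ 0.00020604)
g/45384 - 38276/(1/(-75632 - 283179)) = (3/14560)/45384 - 38276/(1/(-75632 - 283179)) = (3/14560)*(1/45384) - 38276/(1/(-358811)) = 1/220263680 - 38276/(-1/358811) = 1/220263680 - 38276*(-358811) = 1/220263680 + 13733849836 = 3025068305444756481/220263680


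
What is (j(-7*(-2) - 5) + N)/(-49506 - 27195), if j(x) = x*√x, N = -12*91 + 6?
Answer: 353/25567 ≈ 0.013807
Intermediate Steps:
N = -1086 (N = -1092 + 6 = -1086)
j(x) = x^(3/2)
(j(-7*(-2) - 5) + N)/(-49506 - 27195) = ((-7*(-2) - 5)^(3/2) - 1086)/(-49506 - 27195) = ((14 - 5)^(3/2) - 1086)/(-76701) = (9^(3/2) - 1086)*(-1/76701) = (27 - 1086)*(-1/76701) = -1059*(-1/76701) = 353/25567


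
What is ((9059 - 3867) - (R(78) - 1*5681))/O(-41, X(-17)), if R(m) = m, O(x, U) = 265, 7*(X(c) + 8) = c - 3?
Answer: 2159/53 ≈ 40.736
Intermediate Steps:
X(c) = -59/7 + c/7 (X(c) = -8 + (c - 3)/7 = -8 + (-3 + c)/7 = -8 + (-3/7 + c/7) = -59/7 + c/7)
((9059 - 3867) - (R(78) - 1*5681))/O(-41, X(-17)) = ((9059 - 3867) - (78 - 1*5681))/265 = (5192 - (78 - 5681))*(1/265) = (5192 - 1*(-5603))*(1/265) = (5192 + 5603)*(1/265) = 10795*(1/265) = 2159/53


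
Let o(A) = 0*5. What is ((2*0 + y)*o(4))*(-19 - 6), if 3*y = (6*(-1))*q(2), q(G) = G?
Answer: 0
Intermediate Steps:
o(A) = 0
y = -4 (y = ((6*(-1))*2)/3 = (-6*2)/3 = (1/3)*(-12) = -4)
((2*0 + y)*o(4))*(-19 - 6) = ((2*0 - 4)*0)*(-19 - 6) = ((0 - 4)*0)*(-25) = -4*0*(-25) = 0*(-25) = 0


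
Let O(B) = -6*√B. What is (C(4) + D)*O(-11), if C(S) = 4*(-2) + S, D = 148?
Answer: -864*I*√11 ≈ -2865.6*I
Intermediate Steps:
C(S) = -8 + S
(C(4) + D)*O(-11) = ((-8 + 4) + 148)*(-6*I*√11) = (-4 + 148)*(-6*I*√11) = 144*(-6*I*√11) = -864*I*√11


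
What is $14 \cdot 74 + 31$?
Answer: $1067$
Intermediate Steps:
$14 \cdot 74 + 31 = 1036 + 31 = 1067$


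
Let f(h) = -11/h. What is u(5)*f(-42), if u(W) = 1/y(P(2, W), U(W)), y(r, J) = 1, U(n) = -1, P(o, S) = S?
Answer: 11/42 ≈ 0.26190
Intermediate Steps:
u(W) = 1 (u(W) = 1/1 = 1)
u(5)*f(-42) = 1*(-11/(-42)) = 1*(-11*(-1/42)) = 1*(11/42) = 11/42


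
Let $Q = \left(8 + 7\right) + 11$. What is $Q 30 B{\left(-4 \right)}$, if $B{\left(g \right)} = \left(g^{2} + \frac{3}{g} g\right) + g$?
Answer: $11700$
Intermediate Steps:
$Q = 26$ ($Q = 15 + 11 = 26$)
$B{\left(g \right)} = 3 + g + g^{2}$ ($B{\left(g \right)} = \left(g^{2} + 3\right) + g = \left(3 + g^{2}\right) + g = 3 + g + g^{2}$)
$Q 30 B{\left(-4 \right)} = 26 \cdot 30 \left(3 - 4 + \left(-4\right)^{2}\right) = 780 \left(3 - 4 + 16\right) = 780 \cdot 15 = 11700$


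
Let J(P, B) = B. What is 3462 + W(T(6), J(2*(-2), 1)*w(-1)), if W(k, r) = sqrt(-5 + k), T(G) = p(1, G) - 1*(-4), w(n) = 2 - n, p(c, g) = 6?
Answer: 3462 + sqrt(5) ≈ 3464.2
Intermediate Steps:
T(G) = 10 (T(G) = 6 - 1*(-4) = 6 + 4 = 10)
3462 + W(T(6), J(2*(-2), 1)*w(-1)) = 3462 + sqrt(-5 + 10) = 3462 + sqrt(5)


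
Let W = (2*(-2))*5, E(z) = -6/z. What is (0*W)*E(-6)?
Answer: 0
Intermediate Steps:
W = -20 (W = -4*5 = -20)
(0*W)*E(-6) = (0*(-20))*(-6/(-6)) = 0*(-6*(-1/6)) = 0*1 = 0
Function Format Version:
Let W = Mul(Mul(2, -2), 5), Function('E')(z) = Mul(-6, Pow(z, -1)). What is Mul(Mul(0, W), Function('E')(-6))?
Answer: 0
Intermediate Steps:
W = -20 (W = Mul(-4, 5) = -20)
Mul(Mul(0, W), Function('E')(-6)) = Mul(Mul(0, -20), Mul(-6, Pow(-6, -1))) = Mul(0, Mul(-6, Rational(-1, 6))) = Mul(0, 1) = 0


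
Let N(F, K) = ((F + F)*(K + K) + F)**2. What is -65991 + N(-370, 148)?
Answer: 48140682109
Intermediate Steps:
N(F, K) = (F + 4*F*K)**2 (N(F, K) = ((2*F)*(2*K) + F)**2 = (4*F*K + F)**2 = (F + 4*F*K)**2)
-65991 + N(-370, 148) = -65991 + (-370)**2*(1 + 4*148)**2 = -65991 + 136900*(1 + 592)**2 = -65991 + 136900*593**2 = -65991 + 136900*351649 = -65991 + 48140748100 = 48140682109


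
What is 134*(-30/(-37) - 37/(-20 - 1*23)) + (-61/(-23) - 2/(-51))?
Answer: 422969725/1866243 ≈ 226.64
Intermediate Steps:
134*(-30/(-37) - 37/(-20 - 1*23)) + (-61/(-23) - 2/(-51)) = 134*(-30*(-1/37) - 37/(-20 - 23)) + (-61*(-1/23) - 2*(-1/51)) = 134*(30/37 - 37/(-43)) + (61/23 + 2/51) = 134*(30/37 - 37*(-1/43)) + 3157/1173 = 134*(30/37 + 37/43) + 3157/1173 = 134*(2659/1591) + 3157/1173 = 356306/1591 + 3157/1173 = 422969725/1866243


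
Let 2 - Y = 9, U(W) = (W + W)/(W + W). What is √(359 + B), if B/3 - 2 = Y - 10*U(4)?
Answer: √314 ≈ 17.720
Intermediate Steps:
U(W) = 1 (U(W) = (2*W)/((2*W)) = (2*W)*(1/(2*W)) = 1)
Y = -7 (Y = 2 - 1*9 = 2 - 9 = -7)
B = -45 (B = 6 + 3*(-7 - 10*1) = 6 + 3*(-7 - 10) = 6 + 3*(-17) = 6 - 51 = -45)
√(359 + B) = √(359 - 45) = √314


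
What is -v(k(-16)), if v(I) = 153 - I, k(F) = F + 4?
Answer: -165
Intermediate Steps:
k(F) = 4 + F
-v(k(-16)) = -(153 - (4 - 16)) = -(153 - 1*(-12)) = -(153 + 12) = -1*165 = -165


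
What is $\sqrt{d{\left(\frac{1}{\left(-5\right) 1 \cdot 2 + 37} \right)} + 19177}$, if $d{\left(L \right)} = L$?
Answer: $\frac{2 \sqrt{388335}}{9} \approx 138.48$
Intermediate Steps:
$\sqrt{d{\left(\frac{1}{\left(-5\right) 1 \cdot 2 + 37} \right)} + 19177} = \sqrt{\frac{1}{\left(-5\right) 1 \cdot 2 + 37} + 19177} = \sqrt{\frac{1}{\left(-5\right) 2 + 37} + 19177} = \sqrt{\frac{1}{-10 + 37} + 19177} = \sqrt{\frac{1}{27} + 19177} = \sqrt{\frac{517780}{27}} = \frac{2 \sqrt{388335}}{9}$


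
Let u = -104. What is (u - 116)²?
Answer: 48400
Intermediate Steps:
(u - 116)² = (-104 - 116)² = (-220)² = 48400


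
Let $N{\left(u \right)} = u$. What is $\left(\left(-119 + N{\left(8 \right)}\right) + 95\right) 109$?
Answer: $-1744$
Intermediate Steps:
$\left(\left(-119 + N{\left(8 \right)}\right) + 95\right) 109 = \left(\left(-119 + 8\right) + 95\right) 109 = \left(-111 + 95\right) 109 = \left(-16\right) 109 = -1744$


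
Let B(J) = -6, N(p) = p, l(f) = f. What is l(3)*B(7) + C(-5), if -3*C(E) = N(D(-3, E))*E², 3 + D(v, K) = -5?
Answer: 146/3 ≈ 48.667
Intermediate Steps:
D(v, K) = -8 (D(v, K) = -3 - 5 = -8)
C(E) = 8*E²/3 (C(E) = -(-8)*E²/3 = 8*E²/3)
l(3)*B(7) + C(-5) = 3*(-6) + (8/3)*(-5)² = -18 + (8/3)*25 = -18 + 200/3 = 146/3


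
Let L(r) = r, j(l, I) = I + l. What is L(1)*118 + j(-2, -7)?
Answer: 109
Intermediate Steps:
L(1)*118 + j(-2, -7) = 1*118 + (-7 - 2) = 118 - 9 = 109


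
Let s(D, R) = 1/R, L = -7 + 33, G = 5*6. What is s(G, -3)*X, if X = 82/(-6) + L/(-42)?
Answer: 100/21 ≈ 4.7619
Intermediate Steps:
G = 30
L = 26
X = -100/7 (X = 82/(-6) + 26/(-42) = 82*(-1/6) + 26*(-1/42) = -41/3 - 13/21 = -100/7 ≈ -14.286)
s(G, -3)*X = -100/7/(-3) = -1/3*(-100/7) = 100/21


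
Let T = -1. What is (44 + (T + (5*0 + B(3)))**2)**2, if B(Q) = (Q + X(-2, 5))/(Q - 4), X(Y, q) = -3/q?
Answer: 1929321/625 ≈ 3086.9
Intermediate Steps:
B(Q) = (-3/5 + Q)/(-4 + Q) (B(Q) = (Q - 3/5)/(Q - 4) = (Q - 3*1/5)/(-4 + Q) = (Q - 3/5)/(-4 + Q) = (-3/5 + Q)/(-4 + Q))
(44 + (T + (5*0 + B(3)))**2)**2 = (44 + (-1 + (5*0 + (-3/5 + 3)/(-4 + 3)))**2)**2 = (44 + (-1 + (0 + (12/5)/(-1)))**2)**2 = (44 + (-1 + (0 - 1*12/5))**2)**2 = (44 + (-1 + (0 - 12/5))**2)**2 = (44 + (-1 - 12/5)**2)**2 = (44 + (-17/5)**2)**2 = (44 + 289/25)**2 = (1389/25)**2 = 1929321/625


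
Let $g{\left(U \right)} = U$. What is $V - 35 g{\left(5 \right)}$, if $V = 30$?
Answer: $-145$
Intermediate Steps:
$V - 35 g{\left(5 \right)} = 30 - 175 = -145$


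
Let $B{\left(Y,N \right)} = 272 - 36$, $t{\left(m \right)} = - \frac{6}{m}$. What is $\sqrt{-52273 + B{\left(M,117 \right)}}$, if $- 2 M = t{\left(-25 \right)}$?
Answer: $i \sqrt{52037} \approx 228.12 i$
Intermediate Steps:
$t{\left(m \right)} = - \frac{6}{m}$
$M = - \frac{3}{25}$ ($M = - \frac{\left(-6\right) \frac{1}{-25}}{2} = - \frac{\left(-6\right) \left(- \frac{1}{25}\right)}{2} = \left(- \frac{1}{2}\right) \frac{6}{25} = - \frac{3}{25} \approx -0.12$)
$B{\left(Y,N \right)} = 236$ ($B{\left(Y,N \right)} = 272 - 36 = 236$)
$\sqrt{-52273 + B{\left(M,117 \right)}} = \sqrt{-52273 + 236} = \sqrt{-52037} = i \sqrt{52037}$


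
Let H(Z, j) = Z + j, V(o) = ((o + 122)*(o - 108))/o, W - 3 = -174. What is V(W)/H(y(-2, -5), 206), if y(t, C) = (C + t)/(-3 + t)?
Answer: -7595/19703 ≈ -0.38547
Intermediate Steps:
W = -171 (W = 3 - 174 = -171)
y(t, C) = (C + t)/(-3 + t)
V(o) = (-108 + o)*(122 + o)/o (V(o) = ((122 + o)*(-108 + o))/o = ((-108 + o)*(122 + o))/o = (-108 + o)*(122 + o)/o)
V(W)/H(y(-2, -5), 206) = (14 - 171 - 13176/(-171))/((-5 - 2)/(-3 - 2) + 206) = (14 - 171 - 13176*(-1/171))/(-7/(-5) + 206) = (14 - 171 + 1464/19)/(-⅕*(-7) + 206) = -1519/(19*(7/5 + 206)) = -1519/(19*1037/5) = -1519/19*5/1037 = -7595/19703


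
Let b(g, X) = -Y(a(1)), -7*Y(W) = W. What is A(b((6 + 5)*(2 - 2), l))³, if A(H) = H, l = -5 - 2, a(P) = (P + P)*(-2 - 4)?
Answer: -1728/343 ≈ -5.0379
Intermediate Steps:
a(P) = -12*P (a(P) = (2*P)*(-6) = -12*P)
Y(W) = -W/7
l = -7
b(g, X) = -12/7 (b(g, X) = -(-1)*(-12*1)/7 = -(-1)*(-12)/7 = -1*12/7 = -12/7)
A(b((6 + 5)*(2 - 2), l))³ = (-12/7)³ = -1728/343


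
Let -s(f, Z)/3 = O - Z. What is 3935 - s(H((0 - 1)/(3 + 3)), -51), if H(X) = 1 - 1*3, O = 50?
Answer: 4238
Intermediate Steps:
H(X) = -2 (H(X) = 1 - 3 = -2)
s(f, Z) = -150 + 3*Z (s(f, Z) = -3*(50 - Z) = -150 + 3*Z)
3935 - s(H((0 - 1)/(3 + 3)), -51) = 3935 - (-150 + 3*(-51)) = 3935 - (-150 - 153) = 3935 - 1*(-303) = 3935 + 303 = 4238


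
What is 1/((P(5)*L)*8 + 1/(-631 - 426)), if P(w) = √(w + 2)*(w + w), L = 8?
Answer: 1057/3203376332799 + 715039360*√7/3203376332799 ≈ 0.00059057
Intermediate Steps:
P(w) = 2*w*√(2 + w) (P(w) = √(2 + w)*(2*w) = 2*w*√(2 + w))
1/((P(5)*L)*8 + 1/(-631 - 426)) = 1/(((2*5*√(2 + 5))*8)*8 + 1/(-631 - 426)) = 1/(((2*5*√7)*8)*8 + 1/(-1057)) = 1/(((10*√7)*8)*8 - 1/1057) = 1/((80*√7)*8 - 1/1057) = 1/(640*√7 - 1/1057) = 1/(-1/1057 + 640*√7)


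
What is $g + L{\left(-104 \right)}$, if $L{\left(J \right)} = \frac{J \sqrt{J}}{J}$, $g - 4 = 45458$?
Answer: $45462 + 2 i \sqrt{26} \approx 45462.0 + 10.198 i$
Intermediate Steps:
$g = 45462$ ($g = 4 + 45458 = 45462$)
$L{\left(J \right)} = \sqrt{J}$ ($L{\left(J \right)} = \frac{J^{\frac{3}{2}}}{J} = \sqrt{J}$)
$g + L{\left(-104 \right)} = 45462 + \sqrt{-104} = 45462 + 2 i \sqrt{26}$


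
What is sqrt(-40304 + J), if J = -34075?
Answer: I*sqrt(74379) ≈ 272.73*I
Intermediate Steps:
sqrt(-40304 + J) = sqrt(-40304 - 34075) = sqrt(-74379) = I*sqrt(74379)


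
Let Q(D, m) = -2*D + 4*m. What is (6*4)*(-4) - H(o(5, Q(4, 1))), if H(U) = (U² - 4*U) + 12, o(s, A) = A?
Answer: -140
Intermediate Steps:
H(U) = 12 + U² - 4*U
(6*4)*(-4) - H(o(5, Q(4, 1))) = (6*4)*(-4) - (12 + (-2*4 + 4*1)² - 4*(-2*4 + 4*1)) = 24*(-4) - (12 + (-8 + 4)² - 4*(-8 + 4)) = -96 - (12 + (-4)² - 4*(-4)) = -96 - (12 + 16 + 16) = -96 - 1*44 = -96 - 44 = -140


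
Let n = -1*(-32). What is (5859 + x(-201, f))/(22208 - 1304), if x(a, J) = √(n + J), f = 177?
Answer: 1953/6968 + √209/20904 ≈ 0.28097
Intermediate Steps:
n = 32
x(a, J) = √(32 + J)
(5859 + x(-201, f))/(22208 - 1304) = (5859 + √(32 + 177))/(22208 - 1304) = (5859 + √209)/20904 = (5859 + √209)*(1/20904) = 1953/6968 + √209/20904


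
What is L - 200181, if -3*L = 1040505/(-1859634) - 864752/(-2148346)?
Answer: -399875181918493115/1997568632682 ≈ -2.0018e+5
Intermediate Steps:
L = 104540422327/1997568632682 (L = -(1040505/(-1859634) - 864752/(-2148346))/3 = -(1040505*(-1/1859634) - 864752*(-1/2148346))/3 = -(-346835/619878 + 432376/1074173)/3 = -1/3*(-104540422327/665856210894) = 104540422327/1997568632682 ≈ 0.052334)
L - 200181 = 104540422327/1997568632682 - 200181 = -399875181918493115/1997568632682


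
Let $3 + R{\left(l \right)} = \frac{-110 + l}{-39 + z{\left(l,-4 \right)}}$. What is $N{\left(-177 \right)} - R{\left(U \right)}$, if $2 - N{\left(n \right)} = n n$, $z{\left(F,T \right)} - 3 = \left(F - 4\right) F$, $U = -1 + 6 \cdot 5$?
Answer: $- \frac{21582155}{689} \approx -31324.0$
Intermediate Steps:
$U = 29$ ($U = -1 + 30 = 29$)
$z{\left(F,T \right)} = 3 + F \left(-4 + F\right)$ ($z{\left(F,T \right)} = 3 + \left(F - 4\right) F = 3 + \left(-4 + F\right) F = 3 + F \left(-4 + F\right)$)
$R{\left(l \right)} = -3 + \frac{-110 + l}{-36 + l^{2} - 4 l}$ ($R{\left(l \right)} = -3 + \frac{-110 + l}{-39 + \left(3 + l^{2} - 4 l\right)} = -3 + \frac{-110 + l}{-36 + l^{2} - 4 l}$)
$N{\left(n \right)} = 2 - n^{2}$ ($N{\left(n \right)} = 2 - n n = 2 - n^{2}$)
$N{\left(-177 \right)} - R{\left(U \right)} = \left(2 - \left(-177\right)^{2}\right) - \frac{2 - 377 + 3 \cdot 29^{2}}{36 - 29^{2} + 4 \cdot 29} = \left(2 - 31329\right) - \frac{2 - 377 + 3 \cdot 841}{36 - 841 + 116} = \left(2 - 31329\right) - \frac{2 - 377 + 2523}{36 - 841 + 116} = -31327 - \frac{1}{-689} \cdot 2148 = -31327 - \left(- \frac{1}{689}\right) 2148 = -31327 - - \frac{2148}{689} = -31327 + \frac{2148}{689} = - \frac{21582155}{689}$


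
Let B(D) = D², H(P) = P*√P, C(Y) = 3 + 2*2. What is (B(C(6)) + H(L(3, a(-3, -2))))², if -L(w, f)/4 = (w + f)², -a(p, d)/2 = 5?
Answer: -7527135 - 268912*I ≈ -7.5271e+6 - 2.6891e+5*I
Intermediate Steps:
a(p, d) = -10 (a(p, d) = -2*5 = -10)
C(Y) = 7 (C(Y) = 3 + 4 = 7)
L(w, f) = -4*(f + w)² (L(w, f) = -4*(w + f)² = -4*(f + w)²)
H(P) = P^(3/2)
(B(C(6)) + H(L(3, a(-3, -2))))² = (7² + (-4*(-10 + 3)²)^(3/2))² = (49 + (-4*(-7)²)^(3/2))² = (49 + (-4*49)^(3/2))² = (49 + (-196)^(3/2))² = (49 - 2744*I)²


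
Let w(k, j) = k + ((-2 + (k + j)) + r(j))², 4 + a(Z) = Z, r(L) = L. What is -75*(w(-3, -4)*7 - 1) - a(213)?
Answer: -87284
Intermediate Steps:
a(Z) = -4 + Z
w(k, j) = k + (-2 + k + 2*j)² (w(k, j) = k + ((-2 + (k + j)) + j)² = k + ((-2 + (j + k)) + j)² = k + ((-2 + j + k) + j)² = k + (-2 + k + 2*j)²)
-75*(w(-3, -4)*7 - 1) - a(213) = -75*((-3 + (-2 - 3 + 2*(-4))²)*7 - 1) - (-4 + 213) = -75*((-3 + (-2 - 3 - 8)²)*7 - 1) - 1*209 = -75*((-3 + (-13)²)*7 - 1) - 209 = -75*((-3 + 169)*7 - 1) - 209 = -75*(166*7 - 1) - 209 = -75*(1162 - 1) - 209 = -75*1161 - 209 = -87075 - 209 = -87284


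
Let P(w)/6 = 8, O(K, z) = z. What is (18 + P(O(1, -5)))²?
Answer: 4356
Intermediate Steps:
P(w) = 48 (P(w) = 6*8 = 48)
(18 + P(O(1, -5)))² = (18 + 48)² = 66² = 4356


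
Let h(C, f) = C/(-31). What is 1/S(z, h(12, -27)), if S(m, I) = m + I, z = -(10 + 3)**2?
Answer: -31/5251 ≈ -0.0059036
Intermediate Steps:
h(C, f) = -C/31 (h(C, f) = C*(-1/31) = -C/31)
z = -169 (z = -1*13**2 = -1*169 = -169)
S(m, I) = I + m
1/S(z, h(12, -27)) = 1/(-1/31*12 - 169) = 1/(-12/31 - 169) = 1/(-5251/31) = -31/5251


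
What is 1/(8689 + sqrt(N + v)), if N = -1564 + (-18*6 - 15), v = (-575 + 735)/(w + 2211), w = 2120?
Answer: 37632059/326992266888 - I*sqrt(31643312447)/326992266888 ≈ 0.00011509 - 5.4401e-7*I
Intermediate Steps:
v = 160/4331 (v = (-575 + 735)/(2120 + 2211) = 160/4331 ≈ 0.036943)
N = -1687 (N = -1564 + (-108 - 15) = -1564 - 123 = -1687)
1/(8689 + sqrt(N + v)) = 1/(8689 + sqrt(-1687 + 160/4331)) = 1/(8689 + sqrt(-7306237/4331)) = 1/(8689 + I*sqrt(31643312447)/4331)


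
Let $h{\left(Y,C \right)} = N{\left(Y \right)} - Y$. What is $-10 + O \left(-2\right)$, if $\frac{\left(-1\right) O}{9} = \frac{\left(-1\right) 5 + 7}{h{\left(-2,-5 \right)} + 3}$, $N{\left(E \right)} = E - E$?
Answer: $- \frac{14}{5} \approx -2.8$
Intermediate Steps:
$N{\left(E \right)} = 0$
$h{\left(Y,C \right)} = - Y$ ($h{\left(Y,C \right)} = 0 - Y = - Y$)
$O = - \frac{18}{5}$ ($O = - 9 \frac{\left(-1\right) 5 + 7}{\left(-1\right) \left(-2\right) + 3} = - 9 \frac{-5 + 7}{2 + 3} = - 9 \cdot \frac{2}{5} = - 9 \cdot 2 \cdot \frac{1}{5} = \left(-9\right) \frac{2}{5} = - \frac{18}{5} \approx -3.6$)
$-10 + O \left(-2\right) = -10 - - \frac{36}{5} = -10 + \frac{36}{5} = - \frac{14}{5}$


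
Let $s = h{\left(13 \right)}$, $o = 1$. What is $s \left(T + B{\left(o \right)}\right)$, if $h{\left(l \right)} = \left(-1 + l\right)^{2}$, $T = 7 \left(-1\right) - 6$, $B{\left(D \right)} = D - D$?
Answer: $-1872$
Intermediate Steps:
$B{\left(D \right)} = 0$
$T = -13$ ($T = -7 - 6 = -13$)
$s = 144$ ($s = \left(-1 + 13\right)^{2} = 12^{2} = 144$)
$s \left(T + B{\left(o \right)}\right) = 144 \left(-13 + 0\right) = 144 \left(-13\right) = -1872$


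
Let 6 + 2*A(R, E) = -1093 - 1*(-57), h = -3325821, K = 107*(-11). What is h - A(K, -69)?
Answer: -3325300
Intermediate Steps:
K = -1177
A(R, E) = -521 (A(R, E) = -3 + (-1093 - 1*(-57))/2 = -3 + (-1093 + 57)/2 = -3 + (½)*(-1036) = -3 - 518 = -521)
h - A(K, -69) = -3325821 - 1*(-521) = -3325821 + 521 = -3325300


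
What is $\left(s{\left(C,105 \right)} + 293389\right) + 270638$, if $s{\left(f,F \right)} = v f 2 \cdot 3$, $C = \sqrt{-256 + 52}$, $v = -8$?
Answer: $564027 - 96 i \sqrt{51} \approx 5.6403 \cdot 10^{5} - 685.58 i$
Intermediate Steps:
$C = 2 i \sqrt{51}$ ($C = \sqrt{-204} = 2 i \sqrt{51} \approx 14.283 i$)
$s{\left(f,F \right)} = - 48 f$ ($s{\left(f,F \right)} = - 8 f 2 \cdot 3 = - 8 \cdot 2 f 3 = - 16 f 3 = - 48 f$)
$\left(s{\left(C,105 \right)} + 293389\right) + 270638 = \left(- 48 \cdot 2 i \sqrt{51} + 293389\right) + 270638 = \left(- 96 i \sqrt{51} + 293389\right) + 270638 = \left(293389 - 96 i \sqrt{51}\right) + 270638 = 564027 - 96 i \sqrt{51}$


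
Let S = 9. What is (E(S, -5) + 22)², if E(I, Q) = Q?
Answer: 289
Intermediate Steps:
(E(S, -5) + 22)² = (-5 + 22)² = 17² = 289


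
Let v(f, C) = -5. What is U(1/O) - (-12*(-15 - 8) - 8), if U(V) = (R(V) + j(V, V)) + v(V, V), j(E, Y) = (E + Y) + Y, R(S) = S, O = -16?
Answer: -1093/4 ≈ -273.25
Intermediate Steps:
j(E, Y) = E + 2*Y
U(V) = -5 + 4*V (U(V) = (V + (V + 2*V)) - 5 = (V + 3*V) - 5 = 4*V - 5 = -5 + 4*V)
U(1/O) - (-12*(-15 - 8) - 8) = (-5 + 4/(-16)) - (-12*(-15 - 8) - 8) = (-5 + 4*(-1/16)) - (-12*(-23) - 8) = (-5 - ¼) - (276 - 8) = -21/4 - 1*268 = -21/4 - 268 = -1093/4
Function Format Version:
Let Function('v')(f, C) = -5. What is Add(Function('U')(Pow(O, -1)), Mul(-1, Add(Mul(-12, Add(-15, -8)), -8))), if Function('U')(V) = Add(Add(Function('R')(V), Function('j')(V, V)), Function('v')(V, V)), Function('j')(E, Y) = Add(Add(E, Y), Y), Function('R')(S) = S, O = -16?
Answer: Rational(-1093, 4) ≈ -273.25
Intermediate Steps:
Function('j')(E, Y) = Add(E, Mul(2, Y))
Function('U')(V) = Add(-5, Mul(4, V)) (Function('U')(V) = Add(Add(V, Add(V, Mul(2, V))), -5) = Add(Add(V, Mul(3, V)), -5) = Add(Mul(4, V), -5) = Add(-5, Mul(4, V)))
Add(Function('U')(Pow(O, -1)), Mul(-1, Add(Mul(-12, Add(-15, -8)), -8))) = Add(Add(-5, Mul(4, Pow(-16, -1))), Mul(-1, Add(Mul(-12, Add(-15, -8)), -8))) = Add(Add(-5, Mul(4, Rational(-1, 16))), Mul(-1, Add(Mul(-12, -23), -8))) = Add(Add(-5, Rational(-1, 4)), Mul(-1, Add(276, -8))) = Add(Rational(-21, 4), Mul(-1, 268)) = Add(Rational(-21, 4), -268) = Rational(-1093, 4)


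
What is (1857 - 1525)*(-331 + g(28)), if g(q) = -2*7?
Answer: -114540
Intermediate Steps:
g(q) = -14
(1857 - 1525)*(-331 + g(28)) = (1857 - 1525)*(-331 - 14) = 332*(-345) = -114540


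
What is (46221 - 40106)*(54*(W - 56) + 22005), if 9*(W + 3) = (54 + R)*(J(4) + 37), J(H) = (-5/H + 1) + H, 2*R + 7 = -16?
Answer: 714482715/4 ≈ 1.7862e+8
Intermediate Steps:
R = -23/2 (R = -7/2 + (½)*(-16) = -7/2 - 8 = -23/2 ≈ -11.500)
J(H) = 1 + H - 5/H (J(H) = (1 - 5/H) + H = 1 + H - 5/H)
W = 13639/72 (W = -3 + ((54 - 23/2)*((1 + 4 - 5/4) + 37))/9 = -3 + (85*((1 + 4 - 5*¼) + 37)/2)/9 = -3 + (85*((1 + 4 - 5/4) + 37)/2)/9 = -3 + (85*(15/4 + 37)/2)/9 = -3 + ((85/2)*(163/4))/9 = -3 + (⅑)*(13855/8) = -3 + 13855/72 = 13639/72 ≈ 189.43)
(46221 - 40106)*(54*(W - 56) + 22005) = (46221 - 40106)*(54*(13639/72 - 56) + 22005) = 6115*(54*(9607/72) + 22005) = 6115*(28821/4 + 22005) = 6115*(116841/4) = 714482715/4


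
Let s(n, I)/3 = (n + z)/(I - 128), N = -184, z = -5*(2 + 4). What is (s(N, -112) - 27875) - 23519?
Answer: -2055653/40 ≈ -51391.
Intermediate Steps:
z = -30 (z = -5*6 = -30)
s(n, I) = 3*(-30 + n)/(-128 + I) (s(n, I) = 3*((n - 30)/(I - 128)) = 3*((-30 + n)/(-128 + I)) = 3*(-30 + n)/(-128 + I))
(s(N, -112) - 27875) - 23519 = (3*(-30 - 184)/(-128 - 112) - 27875) - 23519 = (3*(-214)/(-240) - 27875) - 23519 = (3*(-1/240)*(-214) - 27875) - 23519 = (107/40 - 27875) - 23519 = -1114893/40 - 23519 = -2055653/40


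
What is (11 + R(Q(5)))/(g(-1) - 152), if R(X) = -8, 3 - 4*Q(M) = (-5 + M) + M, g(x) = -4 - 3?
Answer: -1/53 ≈ -0.018868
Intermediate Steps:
g(x) = -7
Q(M) = 2 - M/2 (Q(M) = ¾ - ((-5 + M) + M)/4 = ¾ - (-5 + 2*M)/4 = ¾ + (5/4 - M/2) = 2 - M/2)
(11 + R(Q(5)))/(g(-1) - 152) = (11 - 8)/(-7 - 152) = 3/(-159) = 3*(-1/159) = -1/53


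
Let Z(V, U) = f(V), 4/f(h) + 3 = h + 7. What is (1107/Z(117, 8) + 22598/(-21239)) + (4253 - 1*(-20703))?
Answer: 4964971877/84956 ≈ 58442.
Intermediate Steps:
f(h) = 4/(4 + h) (f(h) = 4/(-3 + (h + 7)) = 4/(-3 + (7 + h)) = 4/(4 + h))
Z(V, U) = 4/(4 + V)
(1107/Z(117, 8) + 22598/(-21239)) + (4253 - 1*(-20703)) = (1107/((4/(4 + 117))) + 22598/(-21239)) + (4253 - 1*(-20703)) = (1107/((4/121)) + 22598*(-1/21239)) + (4253 + 20703) = (1107/((4*(1/121))) - 22598/21239) + 24956 = (1107/(4/121) - 22598/21239) + 24956 = (1107*(121/4) - 22598/21239) + 24956 = (133947/4 - 22598/21239) + 24956 = 2844809941/84956 + 24956 = 4964971877/84956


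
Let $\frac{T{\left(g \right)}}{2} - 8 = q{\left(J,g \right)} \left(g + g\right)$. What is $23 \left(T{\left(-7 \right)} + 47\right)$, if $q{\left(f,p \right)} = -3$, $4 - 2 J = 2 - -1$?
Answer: $3381$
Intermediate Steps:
$J = \frac{1}{2}$ ($J = 2 - \frac{2 - -1}{2} = 2 - \frac{2 + 1}{2} = 2 - \frac{3}{2} = \frac{1}{2} \approx 0.5$)
$T{\left(g \right)} = 16 - 12 g$ ($T{\left(g \right)} = 16 + 2 \left(- 3 \left(g + g\right)\right) = 16 + 2 \left(- 3 \cdot 2 g\right) = 16 + 2 \left(- 6 g\right) = 16 - 12 g$)
$23 \left(T{\left(-7 \right)} + 47\right) = 23 \left(\left(16 - -84\right) + 47\right) = 23 \left(\left(16 + 84\right) + 47\right) = 23 \left(100 + 47\right) = 23 \cdot 147 = 3381$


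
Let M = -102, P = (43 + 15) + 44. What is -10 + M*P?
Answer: -10414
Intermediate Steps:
P = 102 (P = 58 + 44 = 102)
-10 + M*P = -10 - 102*102 = -10 - 10404 = -10414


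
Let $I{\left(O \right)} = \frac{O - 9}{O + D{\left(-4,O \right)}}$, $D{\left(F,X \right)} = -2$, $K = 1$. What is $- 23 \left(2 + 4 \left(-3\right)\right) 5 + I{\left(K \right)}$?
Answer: $1158$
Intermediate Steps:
$I{\left(O \right)} = \frac{-9 + O}{-2 + O}$ ($I{\left(O \right)} = \frac{O - 9}{O - 2} = \frac{-9 + O}{-2 + O}$)
$- 23 \left(2 + 4 \left(-3\right)\right) 5 + I{\left(K \right)} = - 23 \left(2 + 4 \left(-3\right)\right) 5 + \frac{-9 + 1}{-2 + 1} = - 23 \left(2 - 12\right) 5 + \frac{1}{-1} \left(-8\right) = - 23 \left(\left(-10\right) 5\right) - -8 = \left(-23\right) \left(-50\right) + 8 = 1150 + 8 = 1158$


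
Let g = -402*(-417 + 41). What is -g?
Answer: -151152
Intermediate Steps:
g = 151152 (g = -402*(-376) = 151152)
-g = -1*151152 = -151152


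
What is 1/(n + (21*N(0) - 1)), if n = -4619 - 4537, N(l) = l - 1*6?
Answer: -1/9283 ≈ -0.00010772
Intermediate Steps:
N(l) = -6 + l (N(l) = l - 6 = -6 + l)
n = -9156
1/(n + (21*N(0) - 1)) = 1/(-9156 + (21*(-6 + 0) - 1)) = 1/(-9156 + (21*(-6) - 1)) = 1/(-9156 + (-126 - 1)) = 1/(-9156 - 127) = 1/(-9283) = -1/9283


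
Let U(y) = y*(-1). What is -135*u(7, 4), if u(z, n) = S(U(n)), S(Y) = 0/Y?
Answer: 0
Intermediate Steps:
U(y) = -y
S(Y) = 0
u(z, n) = 0
-135*u(7, 4) = -135*0 = 0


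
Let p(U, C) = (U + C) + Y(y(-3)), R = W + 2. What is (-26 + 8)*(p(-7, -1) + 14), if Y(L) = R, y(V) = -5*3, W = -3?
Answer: -90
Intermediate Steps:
y(V) = -15
R = -1 (R = -3 + 2 = -1)
Y(L) = -1
p(U, C) = -1 + C + U (p(U, C) = (U + C) - 1 = (C + U) - 1 = -1 + C + U)
(-26 + 8)*(p(-7, -1) + 14) = (-26 + 8)*((-1 - 1 - 7) + 14) = -18*(-9 + 14) = -18*5 = -90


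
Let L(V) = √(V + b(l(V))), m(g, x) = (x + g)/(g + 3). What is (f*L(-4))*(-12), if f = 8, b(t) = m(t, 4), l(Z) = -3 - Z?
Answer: -48*I*√11 ≈ -159.2*I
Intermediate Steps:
m(g, x) = (g + x)/(3 + g)
b(t) = (4 + t)/(3 + t) (b(t) = (t + 4)/(3 + t) = (4 + t)/(3 + t))
L(V) = √(V - (1 - V)/V) (L(V) = √(V + (4 + (-3 - V))/(3 + (-3 - V))) = √(V + (1 - V)/((-V))) = √(V + (-1/V)*(1 - V)) = √(V - (1 - V)/V))
(f*L(-4))*(-12) = (8*√(1 - 4 - 1/(-4)))*(-12) = (8*√(1 - 4 - 1*(-¼)))*(-12) = (8*√(1 - 4 + ¼))*(-12) = (8*√(-11/4))*(-12) = (8*(I*√11/2))*(-12) = (4*I*√11)*(-12) = -48*I*√11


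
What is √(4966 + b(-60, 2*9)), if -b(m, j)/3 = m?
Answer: √5146 ≈ 71.736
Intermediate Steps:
b(m, j) = -3*m
√(4966 + b(-60, 2*9)) = √(4966 - 3*(-60)) = √(4966 + 180) = √5146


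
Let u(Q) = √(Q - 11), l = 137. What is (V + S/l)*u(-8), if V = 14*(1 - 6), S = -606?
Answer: -10196*I*√19/137 ≈ -324.4*I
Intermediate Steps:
u(Q) = √(-11 + Q)
V = -70 (V = 14*(-5) = -70)
(V + S/l)*u(-8) = (-70 - 606/137)*√(-11 - 8) = (-70 - 606*1/137)*√(-19) = (-70 - 606/137)*(I*√19) = -10196*I*√19/137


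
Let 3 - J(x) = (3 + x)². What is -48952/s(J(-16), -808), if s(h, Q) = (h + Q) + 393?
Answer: 48952/581 ≈ 84.255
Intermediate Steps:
J(x) = 3 - (3 + x)²
s(h, Q) = 393 + Q + h (s(h, Q) = (Q + h) + 393 = 393 + Q + h)
-48952/s(J(-16), -808) = -48952/(393 - 808 + (3 - (3 - 16)²)) = -48952/(393 - 808 + (3 - 1*(-13)²)) = -48952/(393 - 808 + (3 - 1*169)) = -48952/(393 - 808 + (3 - 169)) = -48952/(393 - 808 - 166) = -48952/(-581) = -48952*(-1/581) = 48952/581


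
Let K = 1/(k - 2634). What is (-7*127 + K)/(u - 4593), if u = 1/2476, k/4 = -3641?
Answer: 18927810474/97790123933 ≈ 0.19356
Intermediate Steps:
k = -14564 (k = 4*(-3641) = -14564)
K = -1/17198 (K = 1/(-14564 - 2634) = 1/(-17198) = -1/17198 ≈ -5.8146e-5)
u = 1/2476 ≈ 0.00040388
(-7*127 + K)/(u - 4593) = (-7*127 - 1/17198)/(1/2476 - 4593) = (-889 - 1/17198)/(-11372267/2476) = -15289023/17198*(-2476/11372267) = 18927810474/97790123933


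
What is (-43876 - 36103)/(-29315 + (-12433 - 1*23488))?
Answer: 79979/65236 ≈ 1.2260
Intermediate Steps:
(-43876 - 36103)/(-29315 + (-12433 - 1*23488)) = -79979/(-29315 + (-12433 - 23488)) = -79979/(-29315 - 35921) = -79979/(-65236) = -79979*(-1/65236) = 79979/65236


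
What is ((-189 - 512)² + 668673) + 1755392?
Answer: 2915466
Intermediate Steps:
((-189 - 512)² + 668673) + 1755392 = ((-701)² + 668673) + 1755392 = (491401 + 668673) + 1755392 = 1160074 + 1755392 = 2915466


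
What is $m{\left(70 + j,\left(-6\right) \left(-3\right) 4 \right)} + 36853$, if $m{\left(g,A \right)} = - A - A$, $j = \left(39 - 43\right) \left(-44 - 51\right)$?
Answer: $36709$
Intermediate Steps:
$j = 380$ ($j = \left(-4\right) \left(-95\right) = 380$)
$m{\left(g,A \right)} = - 2 A$
$m{\left(70 + j,\left(-6\right) \left(-3\right) 4 \right)} + 36853 = - 2 \left(-6\right) \left(-3\right) 4 + 36853 = - 2 \cdot 18 \cdot 4 + 36853 = \left(-2\right) 72 + 36853 = -144 + 36853 = 36709$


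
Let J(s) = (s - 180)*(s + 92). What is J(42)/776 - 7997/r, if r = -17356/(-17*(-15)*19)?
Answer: 3718191711/1683532 ≈ 2208.6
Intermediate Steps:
J(s) = (-180 + s)*(92 + s)
r = -17356/4845 (r = -17356/(255*19) = -17356/4845 ≈ -3.5822)
J(42)/776 - 7997/r = (-16560 + 42² - 88*42)/776 - 7997/(-17356/4845) = (-16560 + 1764 - 3696)*(1/776) - 7997*(-4845/17356) = -18492*1/776 + 38745465/17356 = -4623/194 + 38745465/17356 = 3718191711/1683532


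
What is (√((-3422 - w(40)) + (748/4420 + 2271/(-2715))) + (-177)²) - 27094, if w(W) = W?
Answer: 4235 + 22*I*√39610402/2353 ≈ 4235.0 + 58.844*I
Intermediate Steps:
(√((-3422 - w(40)) + (748/4420 + 2271/(-2715))) + (-177)²) - 27094 = (√((-3422 - 1*40) + (748/4420 + 2271/(-2715))) + (-177)²) - 27094 = (√((-3422 - 40) + (748*(1/4420) + 2271*(-1/2715))) + 31329) - 27094 = (√(-3462 + (11/65 - 757/905)) + 31329) - 27094 = (√(-3462 - 1570/2353) + 31329) - 27094 = (√(-8147656/2353) + 31329) - 27094 = (22*I*√39610402/2353 + 31329) - 27094 = (31329 + 22*I*√39610402/2353) - 27094 = 4235 + 22*I*√39610402/2353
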